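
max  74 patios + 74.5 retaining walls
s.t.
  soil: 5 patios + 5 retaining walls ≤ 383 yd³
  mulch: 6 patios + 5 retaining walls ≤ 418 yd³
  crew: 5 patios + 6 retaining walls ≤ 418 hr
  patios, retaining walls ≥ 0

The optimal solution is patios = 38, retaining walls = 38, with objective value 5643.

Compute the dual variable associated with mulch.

Binding: mulch and crew. Non-binding: soil (3 unused).
Since soil is not tight, its dual is 0.
The binding rows give the dual system: 6·y_mulch + 5·y_crew = 74 and 5·y_mulch + 6·y_crew = 74.5.
→ y_mulch = 6.5 and y_crew = 7.
Shadow price of mulch = 6.5.

6.5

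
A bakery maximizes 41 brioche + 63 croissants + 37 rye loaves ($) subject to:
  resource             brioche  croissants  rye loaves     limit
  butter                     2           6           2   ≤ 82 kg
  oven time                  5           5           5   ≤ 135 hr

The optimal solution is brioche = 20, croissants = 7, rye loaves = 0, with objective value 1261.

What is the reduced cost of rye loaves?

Check each constraint at x*: butter 82/82 (tight); oven time 135/135 (tight).
The binding rows give the dual system: 2·y_butter + 5·y_oven time = 41 and 6·y_butter + 5·y_oven time = 63.
Solving: y_butter = 5.5, y_oven time = 6.
Reduced cost of rye loaves: c₃ − yᵀa₃ = 37 − (5.5·2 + 6·5) = 37 − 41 = -4.

-4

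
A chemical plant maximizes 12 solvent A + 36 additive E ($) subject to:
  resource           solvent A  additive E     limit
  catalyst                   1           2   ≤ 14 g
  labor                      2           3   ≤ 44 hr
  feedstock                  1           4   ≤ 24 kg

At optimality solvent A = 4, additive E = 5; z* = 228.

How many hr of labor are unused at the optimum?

labor used = 2·4 + 3·5 = 23; slack = 44 − 23 = 21.

21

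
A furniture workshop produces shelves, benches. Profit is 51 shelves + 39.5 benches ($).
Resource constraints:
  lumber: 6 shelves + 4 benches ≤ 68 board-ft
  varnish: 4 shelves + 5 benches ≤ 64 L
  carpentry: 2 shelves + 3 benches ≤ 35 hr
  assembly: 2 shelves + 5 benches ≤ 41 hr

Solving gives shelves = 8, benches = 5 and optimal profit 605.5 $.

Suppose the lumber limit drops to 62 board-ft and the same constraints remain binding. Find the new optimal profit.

At the optimum: lumber uses 68 of 68 (binding); varnish uses 57 of 64 (slack = 7); carpentry uses 31 of 35 (slack = 4); assembly uses 41 of 41 (binding).
Slack constraints have shadow price 0 (complementary slackness).
Dual feasibility on the basic columns requires 6·y_lumber + 2·y_assembly = 51, 4·y_lumber + 5·y_assembly = 39.5.
This yields shadow prices y_lumber = 8, y_assembly = 1.5.
Δz = y_lumber·Δb = 8 × (-6) = -48, so new z* = 605.5 − 48 = 557.5.

557.5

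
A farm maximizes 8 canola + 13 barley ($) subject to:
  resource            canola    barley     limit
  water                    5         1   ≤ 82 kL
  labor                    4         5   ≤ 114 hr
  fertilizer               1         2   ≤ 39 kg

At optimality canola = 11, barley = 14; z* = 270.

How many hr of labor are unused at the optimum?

0

labor used = 4·11 + 5·14 = 114; slack = 114 − 114 = 0.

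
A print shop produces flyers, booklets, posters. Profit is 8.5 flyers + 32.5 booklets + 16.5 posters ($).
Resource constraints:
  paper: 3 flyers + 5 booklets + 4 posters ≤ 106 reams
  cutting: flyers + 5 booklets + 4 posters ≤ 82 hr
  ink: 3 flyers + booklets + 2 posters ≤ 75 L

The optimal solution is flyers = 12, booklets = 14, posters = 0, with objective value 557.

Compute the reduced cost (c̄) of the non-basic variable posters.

Binding: paper and cutting. Non-binding: ink (25 unused).
Slack constraints have shadow price 0 (complementary slackness).
Dual feasibility on the basic columns requires 3·y_paper + 1·y_cutting = 8.5, 5·y_paper + 5·y_cutting = 32.5.
This yields shadow prices y_paper = 1, y_cutting = 5.5.
Reduced cost of posters: c₃ − yᵀa₃ = 16.5 − (1·4 + 5.5·4) = 16.5 − 26 = -9.5.

-9.5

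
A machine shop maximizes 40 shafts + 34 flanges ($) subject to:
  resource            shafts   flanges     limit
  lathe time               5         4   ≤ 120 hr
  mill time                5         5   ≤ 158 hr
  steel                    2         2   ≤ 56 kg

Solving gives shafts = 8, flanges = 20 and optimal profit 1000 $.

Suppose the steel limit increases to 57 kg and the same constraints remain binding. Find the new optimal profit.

Check each constraint at x*: lathe time 120/120 (tight); mill time 140/158 (slack 18); steel 56/56 (tight).
By complementary slackness, y = 0 for the non-binding constraint.
Dual feasibility on the basic columns requires 5·y_lathe time + 2·y_steel = 40, 4·y_lathe time + 2·y_steel = 34.
→ y_lathe time = 6 and y_steel = 5.
Δz = y_steel·Δb = 5 × (1) = 5, so new z* = 1000 + 5 = 1005.

1005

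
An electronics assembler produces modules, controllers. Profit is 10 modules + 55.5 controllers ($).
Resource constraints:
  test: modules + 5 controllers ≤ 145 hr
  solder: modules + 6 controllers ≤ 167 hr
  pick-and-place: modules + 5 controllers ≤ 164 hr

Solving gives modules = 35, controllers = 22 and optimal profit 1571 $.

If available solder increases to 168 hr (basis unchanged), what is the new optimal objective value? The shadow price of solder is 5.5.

1576.5

Δb = 1, so new z* = 1571 + (5.5)·(1) = 1571 + 5.5 = 1576.5.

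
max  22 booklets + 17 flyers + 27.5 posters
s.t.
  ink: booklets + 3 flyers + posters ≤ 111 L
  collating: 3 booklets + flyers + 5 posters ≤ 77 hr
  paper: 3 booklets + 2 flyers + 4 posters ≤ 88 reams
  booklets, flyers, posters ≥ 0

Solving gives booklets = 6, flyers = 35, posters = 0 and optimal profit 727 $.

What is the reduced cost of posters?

Check each constraint at x*: ink 111/111 (tight); collating 53/77 (slack 24); paper 88/88 (tight).
Slack constraints have shadow price 0 (complementary slackness).
From A_Bᵀ y = c: 1·y_ink + 3·y_paper = 22; 3·y_ink + 2·y_paper = 17.
This yields shadow prices y_ink = 1, y_paper = 7.
Reduced cost of posters: c₃ − yᵀa₃ = 27.5 − (1·1 + 7·4) = 27.5 − 29 = -1.5.

-1.5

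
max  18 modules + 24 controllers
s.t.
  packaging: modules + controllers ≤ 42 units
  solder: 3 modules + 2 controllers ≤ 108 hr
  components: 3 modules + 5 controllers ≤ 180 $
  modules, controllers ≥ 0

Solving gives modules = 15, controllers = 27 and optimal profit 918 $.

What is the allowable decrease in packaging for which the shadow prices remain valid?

Binding constraints: packaging, components. The basis is B = [[1,1],[3,5]] with det 2.
Per unit decrease in packaging, x* moves by d = (-2.5, 1.5).
The basis stays optimal until modules reaches 0; allowable decrease = 6 units.

6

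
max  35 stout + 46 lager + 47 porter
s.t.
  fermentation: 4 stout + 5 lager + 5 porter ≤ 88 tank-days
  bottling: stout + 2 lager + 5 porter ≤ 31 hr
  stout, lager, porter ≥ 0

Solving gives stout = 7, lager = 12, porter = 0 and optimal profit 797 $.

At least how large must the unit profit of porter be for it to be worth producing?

55

Check each constraint at x*: fermentation 88/88 (tight); bottling 31/31 (tight).
Dual feasibility on the basic columns requires 4·y_fermentation + 1·y_bottling = 35, 5·y_fermentation + 2·y_bottling = 46.
This yields shadow prices y_fermentation = 8, y_bottling = 3.
porter enters the basis when its profit ≥ yᵀa₃ = 8·5 + 3·5 = 55.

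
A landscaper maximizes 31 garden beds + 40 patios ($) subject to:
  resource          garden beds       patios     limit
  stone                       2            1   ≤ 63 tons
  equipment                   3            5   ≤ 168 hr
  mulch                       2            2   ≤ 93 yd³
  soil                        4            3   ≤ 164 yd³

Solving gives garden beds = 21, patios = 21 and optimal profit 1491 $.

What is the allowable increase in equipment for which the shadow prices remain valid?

Binding constraints: stone, equipment. The basis is B = [[2,1],[3,5]] with det 7.
Per unit increase in equipment, x* moves by d = (-0.1429, 0.2857).
The basis stays optimal until mulch becomes binding; allowable increase = 31.5 hr.

31.5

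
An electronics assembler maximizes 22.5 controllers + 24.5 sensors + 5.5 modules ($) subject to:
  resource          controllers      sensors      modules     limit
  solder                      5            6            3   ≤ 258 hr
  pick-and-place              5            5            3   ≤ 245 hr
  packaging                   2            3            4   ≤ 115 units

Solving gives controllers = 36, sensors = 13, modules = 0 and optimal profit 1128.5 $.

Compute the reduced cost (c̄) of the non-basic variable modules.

Check each constraint at x*: solder 258/258 (tight); pick-and-place 245/245 (tight); packaging 111/115 (slack 4).
Slack constraints have shadow price 0 (complementary slackness).
Dual feasibility on the basic columns requires 5·y_solder + 5·y_pick-and-place = 22.5, 6·y_solder + 5·y_pick-and-place = 24.5.
→ y_solder = 2 and y_pick-and-place = 2.5.
Reduced cost of modules: c₃ − yᵀa₃ = 5.5 − (2·3 + 2.5·3) = 5.5 − 13.5 = -8.

-8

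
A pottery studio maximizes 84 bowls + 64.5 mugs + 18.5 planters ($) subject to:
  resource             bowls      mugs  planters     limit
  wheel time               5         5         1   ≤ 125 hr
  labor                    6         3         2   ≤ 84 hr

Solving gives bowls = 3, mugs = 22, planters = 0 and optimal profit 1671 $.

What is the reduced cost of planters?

At the optimum: wheel time uses 125 of 125 (binding); labor uses 84 of 84 (binding).
Dual feasibility on the basic columns requires 5·y_wheel time + 6·y_labor = 84, 5·y_wheel time + 3·y_labor = 64.5.
This yields shadow prices y_wheel time = 9, y_labor = 6.5.
Reduced cost of planters: c₃ − yᵀa₃ = 18.5 − (9·1 + 6.5·2) = 18.5 − 22 = -3.5.

-3.5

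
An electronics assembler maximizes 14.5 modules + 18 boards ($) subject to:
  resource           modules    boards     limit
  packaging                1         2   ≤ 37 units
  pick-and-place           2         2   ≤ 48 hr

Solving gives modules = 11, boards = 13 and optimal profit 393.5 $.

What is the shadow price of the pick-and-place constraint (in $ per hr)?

Check each constraint at x*: packaging 37/37 (tight); pick-and-place 48/48 (tight).
From A_Bᵀ y = c: 1·y_packaging + 2·y_pick-and-place = 14.5; 2·y_packaging + 2·y_pick-and-place = 18.
This yields shadow prices y_packaging = 3.5, y_pick-and-place = 5.5.
Shadow price of pick-and-place = 5.5.

5.5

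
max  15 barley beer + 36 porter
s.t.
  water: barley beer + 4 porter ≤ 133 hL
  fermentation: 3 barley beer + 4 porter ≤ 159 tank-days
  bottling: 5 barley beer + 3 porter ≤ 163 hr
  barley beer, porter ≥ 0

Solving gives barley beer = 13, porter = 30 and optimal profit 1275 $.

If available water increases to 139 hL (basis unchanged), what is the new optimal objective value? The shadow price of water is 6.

1311

Δb = 6, so new z* = 1275 + (6)·(6) = 1275 + 36 = 1311.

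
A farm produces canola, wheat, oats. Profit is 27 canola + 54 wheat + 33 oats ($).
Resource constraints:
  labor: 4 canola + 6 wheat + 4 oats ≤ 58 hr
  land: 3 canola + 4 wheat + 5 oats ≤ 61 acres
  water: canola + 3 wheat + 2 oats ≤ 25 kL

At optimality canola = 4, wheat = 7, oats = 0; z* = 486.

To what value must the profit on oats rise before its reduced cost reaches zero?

At the optimum: labor uses 58 of 58 (binding); land uses 40 of 61 (slack = 21); water uses 25 of 25 (binding).
By complementary slackness, y = 0 for the non-binding constraint.
Dual feasibility on the basic columns requires 4·y_labor + 1·y_water = 27, 6·y_labor + 3·y_water = 54.
Solving: y_labor = 4.5, y_water = 9.
oats enters the basis when its profit ≥ yᵀa₃ = 4.5·4 + 9·2 = 36.

36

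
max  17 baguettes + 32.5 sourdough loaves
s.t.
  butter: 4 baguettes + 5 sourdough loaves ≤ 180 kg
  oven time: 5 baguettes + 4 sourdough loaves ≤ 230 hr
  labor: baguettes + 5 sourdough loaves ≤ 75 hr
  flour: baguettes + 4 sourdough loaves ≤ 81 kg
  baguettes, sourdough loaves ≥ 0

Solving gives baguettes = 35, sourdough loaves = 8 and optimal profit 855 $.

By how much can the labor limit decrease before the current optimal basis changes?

30

Binding constraints: butter, labor. The basis is B = [[4,5],[1,5]] with det 15.
Per unit decrease in labor, x* moves by d = (0.3333, -0.2667).
The basis stays optimal until sourdough loaves reaches 0; allowable decrease = 30 hr.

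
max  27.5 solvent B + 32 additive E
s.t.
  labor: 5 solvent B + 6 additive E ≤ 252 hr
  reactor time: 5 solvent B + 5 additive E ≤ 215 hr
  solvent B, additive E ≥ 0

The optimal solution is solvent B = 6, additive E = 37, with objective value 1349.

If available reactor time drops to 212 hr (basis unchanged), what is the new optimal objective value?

Check each constraint at x*: labor 252/252 (tight); reactor time 215/215 (tight).
The binding rows give the dual system: 5·y_labor + 5·y_reactor time = 27.5 and 6·y_labor + 5·y_reactor time = 32.
This yields shadow prices y_labor = 4.5, y_reactor time = 1.
Δz = y_reactor time·Δb = 1 × (-3) = -3, so new z* = 1349 − 3 = 1346.

1346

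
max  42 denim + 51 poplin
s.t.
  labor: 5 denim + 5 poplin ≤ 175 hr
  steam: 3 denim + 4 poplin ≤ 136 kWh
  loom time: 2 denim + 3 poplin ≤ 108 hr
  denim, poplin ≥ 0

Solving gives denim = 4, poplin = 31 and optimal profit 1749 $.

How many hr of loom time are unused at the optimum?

7

loom time used = 2·4 + 3·31 = 101; slack = 108 − 101 = 7.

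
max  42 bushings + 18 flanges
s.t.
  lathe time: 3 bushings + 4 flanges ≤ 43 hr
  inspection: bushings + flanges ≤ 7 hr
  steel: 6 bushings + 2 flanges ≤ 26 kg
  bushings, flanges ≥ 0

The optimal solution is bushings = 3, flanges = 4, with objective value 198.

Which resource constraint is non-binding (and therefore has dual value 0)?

lathe time: 25/43 (slack 18)
inspection: 7/7 (binding)
steel: 26/26 (binding)
By complementary slackness, a constraint with positive slack has shadow price 0 → lathe time.

lathe time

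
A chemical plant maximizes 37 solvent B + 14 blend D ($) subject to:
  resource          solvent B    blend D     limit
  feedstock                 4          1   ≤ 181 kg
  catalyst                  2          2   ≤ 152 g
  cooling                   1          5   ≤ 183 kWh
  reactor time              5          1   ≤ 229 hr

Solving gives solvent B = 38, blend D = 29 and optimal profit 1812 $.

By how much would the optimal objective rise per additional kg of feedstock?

9

Check each constraint at x*: feedstock 181/181 (tight); catalyst 134/152 (slack 18); cooling 183/183 (tight); reactor time 219/229 (slack 10).
Slack constraints have shadow price 0 (complementary slackness).
The binding rows give the dual system: 4·y_feedstock + 1·y_cooling = 37 and 1·y_feedstock + 5·y_cooling = 14.
Solving: y_feedstock = 9, y_cooling = 1.
Shadow price of feedstock = 9.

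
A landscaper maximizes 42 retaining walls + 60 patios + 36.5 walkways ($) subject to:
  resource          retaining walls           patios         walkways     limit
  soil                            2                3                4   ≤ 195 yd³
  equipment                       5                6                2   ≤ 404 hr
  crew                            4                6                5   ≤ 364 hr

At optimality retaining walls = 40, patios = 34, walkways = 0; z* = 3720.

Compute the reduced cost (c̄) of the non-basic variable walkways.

-7.5

Binding: equipment and crew. Non-binding: soil (13 unused).
Slack constraints have shadow price 0 (complementary slackness).
From A_Bᵀ y = c: 5·y_equipment + 4·y_crew = 42; 6·y_equipment + 6·y_crew = 60.
Solving: y_equipment = 2, y_crew = 8.
Reduced cost of walkways: c₃ − yᵀa₃ = 36.5 − (2·2 + 8·5) = 36.5 − 44 = -7.5.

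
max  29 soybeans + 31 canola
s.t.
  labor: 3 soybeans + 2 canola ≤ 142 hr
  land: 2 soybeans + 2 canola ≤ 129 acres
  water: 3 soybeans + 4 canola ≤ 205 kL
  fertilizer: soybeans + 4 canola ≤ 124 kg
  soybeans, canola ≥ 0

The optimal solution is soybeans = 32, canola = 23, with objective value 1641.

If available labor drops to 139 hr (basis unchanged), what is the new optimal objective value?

1615.5

Binding: labor and fertilizer. Non-binding: land (19 unused), water (17 unused).
Since land, water are not tight, their duals are 0.
The binding rows give the dual system: 3·y_labor + 1·y_fertilizer = 29 and 2·y_labor + 4·y_fertilizer = 31.
→ y_labor = 8.5 and y_fertilizer = 3.5.
Δz = y_labor·Δb = 8.5 × (-3) = -25.5, so new z* = 1641 − 25.5 = 1615.5.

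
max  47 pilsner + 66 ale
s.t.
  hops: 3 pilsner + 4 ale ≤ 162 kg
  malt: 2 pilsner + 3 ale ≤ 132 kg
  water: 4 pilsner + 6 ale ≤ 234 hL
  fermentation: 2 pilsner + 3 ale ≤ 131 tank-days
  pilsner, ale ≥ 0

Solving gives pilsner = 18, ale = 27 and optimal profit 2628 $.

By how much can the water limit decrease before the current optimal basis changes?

Binding constraints: hops, water. The basis is B = [[3,4],[4,6]] with det 2.
Per unit decrease in water, x* moves by d = (2, -1.5).
The basis stays optimal until ale reaches 0; allowable decrease = 18 hL.

18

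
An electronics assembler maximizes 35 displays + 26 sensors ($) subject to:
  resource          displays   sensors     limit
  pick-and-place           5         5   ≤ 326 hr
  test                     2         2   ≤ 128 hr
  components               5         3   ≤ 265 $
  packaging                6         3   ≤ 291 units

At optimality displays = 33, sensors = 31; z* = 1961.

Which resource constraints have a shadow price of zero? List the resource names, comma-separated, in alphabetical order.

pick-and-place: 320/326 (slack 6)
test: 128/128 (binding)
components: 258/265 (slack 7)
packaging: 291/291 (binding)
By complementary slackness, a constraint with positive slack has shadow price 0 → components, pick-and-place.

components, pick-and-place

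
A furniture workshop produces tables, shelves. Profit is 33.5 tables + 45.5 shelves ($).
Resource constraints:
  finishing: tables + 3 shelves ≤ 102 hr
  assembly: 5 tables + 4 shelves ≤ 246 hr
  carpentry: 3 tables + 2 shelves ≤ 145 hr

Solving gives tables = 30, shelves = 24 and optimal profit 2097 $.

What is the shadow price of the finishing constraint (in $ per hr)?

Check each constraint at x*: finishing 102/102 (tight); assembly 246/246 (tight); carpentry 138/145 (slack 7).
Slack constraints have shadow price 0 (complementary slackness).
The binding rows give the dual system: 1·y_finishing + 5·y_assembly = 33.5 and 3·y_finishing + 4·y_assembly = 45.5.
This yields shadow prices y_finishing = 8.5, y_assembly = 5.
Shadow price of finishing = 8.5.

8.5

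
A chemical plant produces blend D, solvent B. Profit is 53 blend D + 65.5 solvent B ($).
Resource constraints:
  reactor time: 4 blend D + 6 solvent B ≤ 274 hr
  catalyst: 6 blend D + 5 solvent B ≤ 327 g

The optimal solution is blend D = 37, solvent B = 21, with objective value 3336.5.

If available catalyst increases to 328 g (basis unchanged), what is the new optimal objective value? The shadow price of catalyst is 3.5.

Δb = 1, so new z* = 3336.5 + (3.5)·(1) = 3336.5 + 3.5 = 3340.

3340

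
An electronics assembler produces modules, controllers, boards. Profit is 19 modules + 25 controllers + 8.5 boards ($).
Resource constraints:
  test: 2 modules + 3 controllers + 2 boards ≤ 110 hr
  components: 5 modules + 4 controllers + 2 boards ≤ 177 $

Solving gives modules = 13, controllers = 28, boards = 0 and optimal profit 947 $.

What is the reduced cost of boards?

-7.5

Both test and components are binding at x*.
The binding rows give the dual system: 2·y_test + 5·y_components = 19 and 3·y_test + 4·y_components = 25.
→ y_test = 7 and y_components = 1.
Reduced cost of boards: c₃ − yᵀa₃ = 8.5 − (7·2 + 1·2) = 8.5 − 16 = -7.5.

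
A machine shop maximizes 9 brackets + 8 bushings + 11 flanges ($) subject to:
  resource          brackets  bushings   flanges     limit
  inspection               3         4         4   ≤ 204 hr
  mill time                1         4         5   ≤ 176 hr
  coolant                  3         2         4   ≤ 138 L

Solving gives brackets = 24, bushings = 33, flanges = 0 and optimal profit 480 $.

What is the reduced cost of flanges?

-1

At the optimum: inspection uses 204 of 204 (binding); mill time uses 156 of 176 (slack = 20); coolant uses 138 of 138 (binding).
Since mill time is not tight, its dual is 0.
The binding rows give the dual system: 3·y_inspection + 3·y_coolant = 9 and 4·y_inspection + 2·y_coolant = 8.
→ y_inspection = 1 and y_coolant = 2.
Reduced cost of flanges: c₃ − yᵀa₃ = 11 − (1·4 + 2·4) = 11 − 12 = -1.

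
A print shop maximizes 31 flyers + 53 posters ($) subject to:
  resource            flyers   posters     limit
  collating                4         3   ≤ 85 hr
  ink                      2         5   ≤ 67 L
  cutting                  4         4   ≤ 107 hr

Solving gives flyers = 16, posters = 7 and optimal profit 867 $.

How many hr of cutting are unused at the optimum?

cutting used = 4·16 + 4·7 = 92; slack = 107 − 92 = 15.

15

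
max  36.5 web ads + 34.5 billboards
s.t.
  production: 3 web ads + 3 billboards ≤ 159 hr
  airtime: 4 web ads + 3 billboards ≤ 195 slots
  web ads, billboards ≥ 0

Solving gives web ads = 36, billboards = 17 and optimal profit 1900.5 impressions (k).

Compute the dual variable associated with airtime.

Check each constraint at x*: production 159/159 (tight); airtime 195/195 (tight).
Dual feasibility on the basic columns requires 3·y_production + 4·y_airtime = 36.5, 3·y_production + 3·y_airtime = 34.5.
Solving: y_production = 9.5, y_airtime = 2.
Shadow price of airtime = 2.

2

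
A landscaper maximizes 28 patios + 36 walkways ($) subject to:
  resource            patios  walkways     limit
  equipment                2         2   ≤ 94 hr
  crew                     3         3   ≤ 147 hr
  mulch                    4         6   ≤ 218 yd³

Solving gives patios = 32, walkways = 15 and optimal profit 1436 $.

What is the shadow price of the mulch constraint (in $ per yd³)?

Check each constraint at x*: equipment 94/94 (tight); crew 141/147 (slack 6); mulch 218/218 (tight).
By complementary slackness, y = 0 for the non-binding constraint.
From A_Bᵀ y = c: 2·y_equipment + 4·y_mulch = 28; 2·y_equipment + 6·y_mulch = 36.
Solving: y_equipment = 6, y_mulch = 4.
Shadow price of mulch = 4.

4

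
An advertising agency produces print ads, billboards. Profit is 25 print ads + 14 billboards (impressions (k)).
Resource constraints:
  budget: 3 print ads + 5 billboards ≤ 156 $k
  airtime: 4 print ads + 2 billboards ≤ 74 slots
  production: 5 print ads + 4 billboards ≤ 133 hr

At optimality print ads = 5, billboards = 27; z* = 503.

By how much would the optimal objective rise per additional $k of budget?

At the optimum: budget uses 150 of 156 (slack = 6); airtime uses 74 of 74 (binding); production uses 133 of 133 (binding).
Since budget is not tight, its dual is 0.
The binding rows give the dual system: 4·y_airtime + 5·y_production = 25 and 2·y_airtime + 4·y_production = 14.
This yields shadow prices y_airtime = 5, y_production = 1.
Shadow price of budget = 0.

0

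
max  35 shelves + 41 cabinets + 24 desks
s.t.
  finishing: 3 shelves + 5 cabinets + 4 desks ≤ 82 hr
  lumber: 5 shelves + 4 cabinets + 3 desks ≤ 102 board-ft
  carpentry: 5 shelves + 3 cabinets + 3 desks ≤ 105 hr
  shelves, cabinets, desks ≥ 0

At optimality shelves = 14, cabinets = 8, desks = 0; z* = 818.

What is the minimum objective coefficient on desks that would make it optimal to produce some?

32

At the optimum: finishing uses 82 of 82 (binding); lumber uses 102 of 102 (binding); carpentry uses 94 of 105 (slack = 11).
By complementary slackness, y = 0 for the non-binding constraint.
From A_Bᵀ y = c: 3·y_finishing + 5·y_lumber = 35; 5·y_finishing + 4·y_lumber = 41.
This yields shadow prices y_finishing = 5, y_lumber = 4.
desks enters the basis when its profit ≥ yᵀa₃ = 5·4 + 4·3 = 32.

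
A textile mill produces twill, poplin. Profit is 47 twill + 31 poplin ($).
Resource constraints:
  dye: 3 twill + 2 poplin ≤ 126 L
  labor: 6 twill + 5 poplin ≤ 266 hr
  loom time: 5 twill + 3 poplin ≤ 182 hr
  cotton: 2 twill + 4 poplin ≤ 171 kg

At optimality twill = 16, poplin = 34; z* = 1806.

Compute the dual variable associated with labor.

At the optimum: dye uses 116 of 126 (slack = 10); labor uses 266 of 266 (binding); loom time uses 182 of 182 (binding); cotton uses 168 of 171 (slack = 3).
Slack constraints have shadow price 0 (complementary slackness).
Dual feasibility on the basic columns requires 6·y_labor + 5·y_loom time = 47, 5·y_labor + 3·y_loom time = 31.
Solving: y_labor = 2, y_loom time = 7.
Shadow price of labor = 2.

2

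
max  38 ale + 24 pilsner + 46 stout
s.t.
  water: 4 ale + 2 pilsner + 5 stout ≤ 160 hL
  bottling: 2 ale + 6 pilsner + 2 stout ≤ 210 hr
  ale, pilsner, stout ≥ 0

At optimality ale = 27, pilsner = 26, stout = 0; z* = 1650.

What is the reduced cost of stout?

-1

At the optimum: water uses 160 of 160 (binding); bottling uses 210 of 210 (binding).
From A_Bᵀ y = c: 4·y_water + 2·y_bottling = 38; 2·y_water + 6·y_bottling = 24.
Solving: y_water = 9, y_bottling = 1.
Reduced cost of stout: c₃ − yᵀa₃ = 46 − (9·5 + 1·2) = 46 − 47 = -1.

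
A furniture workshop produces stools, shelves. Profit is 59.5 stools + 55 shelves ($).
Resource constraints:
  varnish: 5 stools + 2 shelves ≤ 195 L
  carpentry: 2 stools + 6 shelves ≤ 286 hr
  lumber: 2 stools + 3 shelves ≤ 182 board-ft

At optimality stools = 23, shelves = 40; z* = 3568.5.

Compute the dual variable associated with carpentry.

Check each constraint at x*: varnish 195/195 (tight); carpentry 286/286 (tight); lumber 166/182 (slack 16).
Slack constraints have shadow price 0 (complementary slackness).
The binding rows give the dual system: 5·y_varnish + 2·y_carpentry = 59.5 and 2·y_varnish + 6·y_carpentry = 55.
Solving: y_varnish = 9.5, y_carpentry = 6.
Shadow price of carpentry = 6.

6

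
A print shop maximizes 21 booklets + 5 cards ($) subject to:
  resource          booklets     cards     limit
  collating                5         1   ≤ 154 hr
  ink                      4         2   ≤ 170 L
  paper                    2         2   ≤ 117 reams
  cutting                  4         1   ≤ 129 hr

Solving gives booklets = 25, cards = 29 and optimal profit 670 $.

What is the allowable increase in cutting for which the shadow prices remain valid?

Binding constraints: collating, cutting. The basis is B = [[5,1],[4,1]] with det 1.
Per unit increase in cutting, x* moves by d = (-1, 5).
The basis stays optimal until paper becomes binding; allowable increase = 1.125 hr.

1.125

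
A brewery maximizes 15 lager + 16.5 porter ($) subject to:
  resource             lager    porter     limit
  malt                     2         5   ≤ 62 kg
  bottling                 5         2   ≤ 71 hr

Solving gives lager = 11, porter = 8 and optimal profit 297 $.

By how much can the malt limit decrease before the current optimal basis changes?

Binding constraints: malt, bottling. The basis is B = [[2,5],[5,2]] with det -21.
Per unit decrease in malt, x* moves by d = (0.0952, -0.2381).
The basis stays optimal until porter reaches 0; allowable decrease = 33.6 kg.

33.6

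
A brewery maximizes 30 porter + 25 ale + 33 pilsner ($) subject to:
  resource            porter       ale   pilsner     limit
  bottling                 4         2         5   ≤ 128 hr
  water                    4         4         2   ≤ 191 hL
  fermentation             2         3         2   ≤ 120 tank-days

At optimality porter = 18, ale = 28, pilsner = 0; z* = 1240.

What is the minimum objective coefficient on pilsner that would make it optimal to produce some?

35

Binding: bottling and fermentation. Non-binding: water (7 unused).
By complementary slackness, y = 0 for the non-binding constraint.
From A_Bᵀ y = c: 4·y_bottling + 2·y_fermentation = 30; 2·y_bottling + 3·y_fermentation = 25.
This yields shadow prices y_bottling = 5, y_fermentation = 5.
pilsner enters the basis when its profit ≥ yᵀa₃ = 5·5 + 5·2 = 35.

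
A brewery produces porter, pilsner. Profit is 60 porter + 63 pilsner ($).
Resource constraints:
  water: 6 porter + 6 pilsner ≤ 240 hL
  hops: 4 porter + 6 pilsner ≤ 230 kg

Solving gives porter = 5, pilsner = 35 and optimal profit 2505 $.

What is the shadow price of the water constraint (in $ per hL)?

9

Check each constraint at x*: water 240/240 (tight); hops 230/230 (tight).
Dual feasibility on the basic columns requires 6·y_water + 4·y_hops = 60, 6·y_water + 6·y_hops = 63.
Solving: y_water = 9, y_hops = 1.5.
Shadow price of water = 9.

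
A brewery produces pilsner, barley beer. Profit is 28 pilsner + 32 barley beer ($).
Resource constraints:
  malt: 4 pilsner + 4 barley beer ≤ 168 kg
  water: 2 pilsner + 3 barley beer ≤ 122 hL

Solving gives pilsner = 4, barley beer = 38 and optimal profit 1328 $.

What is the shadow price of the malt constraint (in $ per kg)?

5

Both malt and water are binding at x*.
Dual feasibility on the basic columns requires 4·y_malt + 2·y_water = 28, 4·y_malt + 3·y_water = 32.
Solving: y_malt = 5, y_water = 4.
Shadow price of malt = 5.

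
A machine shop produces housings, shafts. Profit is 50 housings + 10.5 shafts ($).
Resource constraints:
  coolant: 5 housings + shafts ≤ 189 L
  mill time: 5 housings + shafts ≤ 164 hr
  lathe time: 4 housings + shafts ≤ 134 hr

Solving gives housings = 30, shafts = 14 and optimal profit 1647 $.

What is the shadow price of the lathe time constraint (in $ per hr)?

2.5

Binding: mill time and lathe time. Non-binding: coolant (25 unused).
Since coolant is not tight, its dual is 0.
Dual feasibility on the basic columns requires 5·y_mill time + 4·y_lathe time = 50, 1·y_mill time + 1·y_lathe time = 10.5.
→ y_mill time = 8 and y_lathe time = 2.5.
Shadow price of lathe time = 2.5.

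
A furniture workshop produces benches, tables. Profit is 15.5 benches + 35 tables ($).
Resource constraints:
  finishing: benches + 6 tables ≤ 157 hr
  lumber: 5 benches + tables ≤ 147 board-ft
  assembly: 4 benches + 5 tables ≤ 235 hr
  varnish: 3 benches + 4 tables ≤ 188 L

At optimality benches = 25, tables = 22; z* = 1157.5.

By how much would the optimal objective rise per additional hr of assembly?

0

At the optimum: finishing uses 157 of 157 (binding); lumber uses 147 of 147 (binding); assembly uses 210 of 235 (slack = 25); varnish uses 163 of 188 (slack = 25).
Slack constraints have shadow price 0 (complementary slackness).
The binding rows give the dual system: 1·y_finishing + 5·y_lumber = 15.5 and 6·y_finishing + 1·y_lumber = 35.
Solving: y_finishing = 5.5, y_lumber = 2.
Shadow price of assembly = 0.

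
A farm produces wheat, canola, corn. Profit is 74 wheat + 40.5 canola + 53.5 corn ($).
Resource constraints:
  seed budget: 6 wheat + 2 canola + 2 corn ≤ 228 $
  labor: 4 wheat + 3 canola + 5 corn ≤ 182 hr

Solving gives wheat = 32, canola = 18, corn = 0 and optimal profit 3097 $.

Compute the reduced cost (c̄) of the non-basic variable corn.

-6

At the optimum: seed budget uses 228 of 228 (binding); labor uses 182 of 182 (binding).
The binding rows give the dual system: 6·y_seed budget + 4·y_labor = 74 and 2·y_seed budget + 3·y_labor = 40.5.
This yields shadow prices y_seed budget = 6, y_labor = 9.5.
Reduced cost of corn: c₃ − yᵀa₃ = 53.5 − (6·2 + 9.5·5) = 53.5 − 59.5 = -6.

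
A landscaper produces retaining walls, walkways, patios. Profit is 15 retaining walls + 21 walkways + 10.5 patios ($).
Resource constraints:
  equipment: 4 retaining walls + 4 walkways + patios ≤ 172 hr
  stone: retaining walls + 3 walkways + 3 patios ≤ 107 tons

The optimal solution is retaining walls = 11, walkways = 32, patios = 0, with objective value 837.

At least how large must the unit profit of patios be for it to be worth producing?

At the optimum: equipment uses 172 of 172 (binding); stone uses 107 of 107 (binding).
From A_Bᵀ y = c: 4·y_equipment + 1·y_stone = 15; 4·y_equipment + 3·y_stone = 21.
This yields shadow prices y_equipment = 3, y_stone = 3.
patios enters the basis when its profit ≥ yᵀa₃ = 3·1 + 3·3 = 12.

12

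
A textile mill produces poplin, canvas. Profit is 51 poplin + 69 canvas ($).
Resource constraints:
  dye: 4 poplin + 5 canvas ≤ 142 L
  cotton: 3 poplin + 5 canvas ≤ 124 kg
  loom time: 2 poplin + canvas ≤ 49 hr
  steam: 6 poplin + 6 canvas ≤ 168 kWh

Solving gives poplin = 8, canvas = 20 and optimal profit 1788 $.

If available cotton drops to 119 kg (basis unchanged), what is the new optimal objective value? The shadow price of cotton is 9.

Δb = -5, so new z* = 1788 + (9)·(-5) = 1788 − 45 = 1743.

1743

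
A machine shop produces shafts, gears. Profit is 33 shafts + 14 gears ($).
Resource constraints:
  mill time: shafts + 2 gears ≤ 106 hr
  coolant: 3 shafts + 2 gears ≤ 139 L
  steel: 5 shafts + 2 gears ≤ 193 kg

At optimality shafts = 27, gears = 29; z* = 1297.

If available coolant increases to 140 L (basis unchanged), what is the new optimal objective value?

1298

Binding: coolant and steel. Non-binding: mill time (21 unused).
Since mill time is not tight, its dual is 0.
From A_Bᵀ y = c: 3·y_coolant + 5·y_steel = 33; 2·y_coolant + 2·y_steel = 14.
Solving: y_coolant = 1, y_steel = 6.
Δz = y_coolant·Δb = 1 × (1) = 1, so new z* = 1297 + 1 = 1298.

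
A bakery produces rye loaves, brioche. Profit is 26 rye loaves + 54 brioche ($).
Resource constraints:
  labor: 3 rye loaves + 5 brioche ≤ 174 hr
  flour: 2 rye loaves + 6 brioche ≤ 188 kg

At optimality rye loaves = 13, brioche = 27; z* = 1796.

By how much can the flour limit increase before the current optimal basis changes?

20.8

Binding constraints: labor, flour. The basis is B = [[3,5],[2,6]] with det 8.
Per unit increase in flour, x* moves by d = (-0.625, 0.375).
The basis stays optimal until rye loaves reaches 0; allowable increase = 20.8 kg.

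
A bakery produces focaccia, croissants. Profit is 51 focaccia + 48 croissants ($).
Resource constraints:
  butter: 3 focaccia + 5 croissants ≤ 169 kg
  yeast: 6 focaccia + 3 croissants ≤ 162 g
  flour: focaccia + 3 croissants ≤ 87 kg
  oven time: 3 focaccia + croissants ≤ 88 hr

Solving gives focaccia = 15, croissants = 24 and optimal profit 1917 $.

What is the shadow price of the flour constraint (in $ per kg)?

Check each constraint at x*: butter 165/169 (slack 4); yeast 162/162 (tight); flour 87/87 (tight); oven time 69/88 (slack 19).
Since butter, oven time are not tight, their duals are 0.
Dual feasibility on the basic columns requires 6·y_yeast + 1·y_flour = 51, 3·y_yeast + 3·y_flour = 48.
→ y_yeast = 7 and y_flour = 9.
Shadow price of flour = 9.

9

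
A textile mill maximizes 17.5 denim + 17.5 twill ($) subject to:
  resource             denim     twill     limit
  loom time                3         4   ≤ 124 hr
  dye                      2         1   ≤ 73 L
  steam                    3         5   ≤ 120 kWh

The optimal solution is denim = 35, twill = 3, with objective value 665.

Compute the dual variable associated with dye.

Binding: dye and steam. Non-binding: loom time (7 unused).
By complementary slackness, y = 0 for the non-binding constraint.
The binding rows give the dual system: 2·y_dye + 3·y_steam = 17.5 and 1·y_dye + 5·y_steam = 17.5.
Solving: y_dye = 5, y_steam = 2.5.
Shadow price of dye = 5.

5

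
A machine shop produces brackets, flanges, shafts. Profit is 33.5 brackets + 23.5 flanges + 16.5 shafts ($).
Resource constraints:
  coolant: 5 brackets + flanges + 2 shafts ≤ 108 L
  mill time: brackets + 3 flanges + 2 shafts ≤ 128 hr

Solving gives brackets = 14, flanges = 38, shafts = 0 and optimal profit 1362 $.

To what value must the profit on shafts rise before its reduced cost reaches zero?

Check each constraint at x*: coolant 108/108 (tight); mill time 128/128 (tight).
Dual feasibility on the basic columns requires 5·y_coolant + 1·y_mill time = 33.5, 1·y_coolant + 3·y_mill time = 23.5.
This yields shadow prices y_coolant = 5.5, y_mill time = 6.
shafts enters the basis when its profit ≥ yᵀa₃ = 5.5·2 + 6·2 = 23.

23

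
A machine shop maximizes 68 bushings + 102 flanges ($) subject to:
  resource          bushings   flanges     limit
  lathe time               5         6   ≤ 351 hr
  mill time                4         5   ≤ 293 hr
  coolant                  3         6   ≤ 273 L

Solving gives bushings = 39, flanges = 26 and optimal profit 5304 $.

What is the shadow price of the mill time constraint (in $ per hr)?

At the optimum: lathe time uses 351 of 351 (binding); mill time uses 286 of 293 (slack = 7); coolant uses 273 of 273 (binding).
Slack constraints have shadow price 0 (complementary slackness).
From A_Bᵀ y = c: 5·y_lathe time + 3·y_coolant = 68; 6·y_lathe time + 6·y_coolant = 102.
This yields shadow prices y_lathe time = 8.5, y_coolant = 8.5.
Shadow price of mill time = 0.

0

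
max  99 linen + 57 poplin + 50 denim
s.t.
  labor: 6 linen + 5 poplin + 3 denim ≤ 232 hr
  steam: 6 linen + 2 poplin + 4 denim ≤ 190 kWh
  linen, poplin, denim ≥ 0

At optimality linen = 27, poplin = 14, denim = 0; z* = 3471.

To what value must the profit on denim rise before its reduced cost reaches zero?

Both labor and steam are binding at x*.
Dual feasibility on the basic columns requires 6·y_labor + 6·y_steam = 99, 5·y_labor + 2·y_steam = 57.
This yields shadow prices y_labor = 8, y_steam = 8.5.
denim enters the basis when its profit ≥ yᵀa₃ = 8·3 + 8.5·4 = 58.

58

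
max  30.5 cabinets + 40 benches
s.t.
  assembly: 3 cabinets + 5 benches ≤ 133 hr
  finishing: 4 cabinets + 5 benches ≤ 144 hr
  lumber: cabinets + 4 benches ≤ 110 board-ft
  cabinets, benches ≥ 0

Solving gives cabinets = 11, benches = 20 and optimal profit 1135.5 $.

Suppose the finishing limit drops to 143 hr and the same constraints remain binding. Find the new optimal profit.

1129

Check each constraint at x*: assembly 133/133 (tight); finishing 144/144 (tight); lumber 91/110 (slack 19).
Slack constraints have shadow price 0 (complementary slackness).
From A_Bᵀ y = c: 3·y_assembly + 4·y_finishing = 30.5; 5·y_assembly + 5·y_finishing = 40.
This yields shadow prices y_assembly = 1.5, y_finishing = 6.5.
Δz = y_finishing·Δb = 6.5 × (-1) = -6.5, so new z* = 1135.5 − 6.5 = 1129.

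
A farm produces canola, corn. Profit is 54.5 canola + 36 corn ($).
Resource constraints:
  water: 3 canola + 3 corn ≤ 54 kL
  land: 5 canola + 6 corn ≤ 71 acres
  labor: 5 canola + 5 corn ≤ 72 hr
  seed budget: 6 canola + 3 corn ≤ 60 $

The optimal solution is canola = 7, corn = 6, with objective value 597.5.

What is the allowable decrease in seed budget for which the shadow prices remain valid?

Binding constraints: land, seed budget. The basis is B = [[5,6],[6,3]] with det -21.
Per unit decrease in seed budget, x* moves by d = (-0.2857, 0.2381).
The basis stays optimal until canola reaches 0; allowable decrease = 24.5 $.

24.5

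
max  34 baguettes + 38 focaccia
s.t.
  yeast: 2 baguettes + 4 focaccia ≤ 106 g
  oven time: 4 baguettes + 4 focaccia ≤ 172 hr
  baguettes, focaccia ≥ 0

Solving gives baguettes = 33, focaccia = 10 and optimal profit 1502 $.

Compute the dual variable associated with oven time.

Check each constraint at x*: yeast 106/106 (tight); oven time 172/172 (tight).
From A_Bᵀ y = c: 2·y_yeast + 4·y_oven time = 34; 4·y_yeast + 4·y_oven time = 38.
→ y_yeast = 2 and y_oven time = 7.5.
Shadow price of oven time = 7.5.

7.5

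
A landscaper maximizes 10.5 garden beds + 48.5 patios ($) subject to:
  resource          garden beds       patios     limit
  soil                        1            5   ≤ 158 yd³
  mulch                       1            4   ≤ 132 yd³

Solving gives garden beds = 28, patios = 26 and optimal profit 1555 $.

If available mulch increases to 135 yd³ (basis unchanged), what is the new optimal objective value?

1567

At the optimum: soil uses 158 of 158 (binding); mulch uses 132 of 132 (binding).
Dual feasibility on the basic columns requires 1·y_soil + 1·y_mulch = 10.5, 5·y_soil + 4·y_mulch = 48.5.
→ y_soil = 6.5 and y_mulch = 4.
Δz = y_mulch·Δb = 4 × (3) = 12, so new z* = 1555 + 12 = 1567.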